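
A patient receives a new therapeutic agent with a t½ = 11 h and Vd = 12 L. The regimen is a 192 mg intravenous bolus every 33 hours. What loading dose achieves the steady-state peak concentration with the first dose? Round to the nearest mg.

f = (1/2)^(33/11) ≈ 0.125000; accumulation ratio R = 1/(1−f) ≈ 1.14286.
Loading dose to hit Cmax,ss on first dose: D_load = D_maint·R ≈ 192 × 1.14286 ≈ 219.43 mg.

219 mg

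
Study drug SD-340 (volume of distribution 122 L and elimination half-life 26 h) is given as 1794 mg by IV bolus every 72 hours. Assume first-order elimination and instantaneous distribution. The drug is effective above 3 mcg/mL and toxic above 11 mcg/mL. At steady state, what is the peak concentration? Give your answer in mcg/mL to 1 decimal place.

τ/t½ = 72/26 ≈ 2.7692, so fraction remaining f = (1/2)^(72/26) ≈ 0.1467.
At steady state, accumulation factor R = 1/(1 − e^(−kτ)) ≈ 1.1719.
Each bolus raises the concentration by D/Vd = 1794/122 ≈ 14.705 mcg/mL.
Steady-state peak Cmax,ss = C₀·R ≈ 14.705 × 1.1719 ≈ 17.233 mcg/mL.
Peak 17.2 mcg/mL vs MTC 11 mcg/mL: exceeds toxic threshold.

17.2 mcg/mL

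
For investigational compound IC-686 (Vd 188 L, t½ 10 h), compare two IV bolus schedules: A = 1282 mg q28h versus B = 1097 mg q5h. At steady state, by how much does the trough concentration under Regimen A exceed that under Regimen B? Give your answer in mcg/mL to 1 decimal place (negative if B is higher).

Regimen A: f = (1/2)^(28/10) ≈ 0.1436; Cmin,ss = (1282/188)·f/(1−f) ≈ 1.143 mcg/mL.
Regimen B: f = (1/2)^(5/10) ≈ 0.7071; Cmin,ss = (1097/188)·f/(1−f) ≈ 14.087 mcg/mL.
Difference ≈ 1.143 − 14.087 ≈ -12.944 mcg/mL.

-12.9 mcg/mL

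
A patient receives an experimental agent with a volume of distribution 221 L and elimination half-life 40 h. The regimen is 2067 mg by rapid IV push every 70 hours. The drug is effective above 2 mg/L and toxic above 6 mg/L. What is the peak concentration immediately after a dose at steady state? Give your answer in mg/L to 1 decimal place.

13.3 mg/L

k = ln2/t½ = ln2/40 ≈ 0.017329 h⁻¹; fraction remaining f = e^(−kτ) = e^(−0.017329×70) ≈ 0.2973.
At steady state, accumulation factor R = 1/(1 − e^(−kτ)) ≈ 1.4231.
Each bolus raises the concentration by D/Vd = 2067/221 ≈ 9.353 mg/L.
Steady-state peak Cmax,ss = C₀·R ≈ 9.353 × 1.4231 ≈ 13.310 mg/L.
Peak 13.3 mg/L vs MTC 6 mg/L: exceeds toxic threshold.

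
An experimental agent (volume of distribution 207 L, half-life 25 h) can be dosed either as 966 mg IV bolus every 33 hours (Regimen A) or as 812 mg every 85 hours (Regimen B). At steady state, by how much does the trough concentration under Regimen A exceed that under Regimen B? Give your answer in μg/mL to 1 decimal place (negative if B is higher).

2.7 μg/mL

Regimen A: f = (1/2)^(33/25) ≈ 0.4005; Cmin,ss = (966/207)·f/(1−f) ≈ 3.118 μg/mL.
Regimen B: f = (1/2)^(85/25) ≈ 0.0947; Cmin,ss = (812/207)·f/(1−f) ≈ 0.410 μg/mL.
Difference ≈ 3.118 − 0.410 ≈ 2.708 μg/mL.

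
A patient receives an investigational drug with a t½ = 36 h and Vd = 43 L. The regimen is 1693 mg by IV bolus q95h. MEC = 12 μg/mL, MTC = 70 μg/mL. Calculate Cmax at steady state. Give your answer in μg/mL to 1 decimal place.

τ/t½ = 95/36 ≈ 2.6389, so fraction remaining f = (1/2)^(95/36) ≈ 0.1606.
At steady state, accumulation factor R = 1/(1 − e^(−kτ)) ≈ 1.1913.
Single-dose peak C₀ = D/Vd = 1693/43 ≈ 39.372 μg/mL.
Cmax,ss = C₀/(1 − f) ≈ 39.372/0.8394 ≈ 46.905 μg/mL.
Peak 46.9 μg/mL vs MTC 70 μg/mL: below toxic threshold.

46.9 μg/mL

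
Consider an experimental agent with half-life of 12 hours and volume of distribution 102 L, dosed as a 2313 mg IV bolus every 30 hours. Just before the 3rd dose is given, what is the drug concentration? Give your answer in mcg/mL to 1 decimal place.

4.7 mcg/mL

f = (1/2)^(τ/t½) = (1/2)^(30/12) ≈ 0.1768.
C₀ = D/Vd = 2313/102 ≈ 22.676 mcg/mL.
Before the 3rd dose, 2 doses have been given. Superposition: Cmin = C₀·(f + f²).
≈ 22.676 × (0.1768 + 0.0313) ≈ 22.676 × 0.2081 ≈ 4.719 mcg/mL.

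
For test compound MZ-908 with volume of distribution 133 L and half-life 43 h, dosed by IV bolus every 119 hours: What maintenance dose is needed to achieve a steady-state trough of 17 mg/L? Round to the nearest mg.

13134 mg

τ/t½ = 119/43 ≈ 2.7674, so f = (1/2)^(119/43) ≈ 0.146865.
Cmin,ss = (D/Vd)·f/(1−f), so D = Cmin,ss·Vd·(1−f)/f.
D = 17 × 133 × (1−f)/f ≈ 17 × 133 × 5.80897 ≈ 13134.08 mg.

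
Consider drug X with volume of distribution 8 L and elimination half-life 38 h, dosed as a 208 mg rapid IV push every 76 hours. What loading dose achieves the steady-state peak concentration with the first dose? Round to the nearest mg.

f = (1/2)^(76/38) ≈ 0.250000; accumulation ratio R = 1/(1−f) ≈ 1.33333.
Loading dose to hit Cmax,ss on first dose: D_load = D_maint·R ≈ 208 × 1.33333 ≈ 277.33 mg.

277 mg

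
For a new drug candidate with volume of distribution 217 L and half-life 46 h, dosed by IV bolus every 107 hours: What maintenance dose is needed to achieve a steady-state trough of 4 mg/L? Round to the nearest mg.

3485 mg

τ/t½ = 107/46 ≈ 2.3261, so f = (1/2)^(107/46) ≈ 0.199424.
Cmin,ss = (D/Vd)·f/(1−f), so D = Cmin,ss·Vd·(1−f)/f.
D = 4 × 217 × (1−f)/f ≈ 4 × 217 × 4.01444 ≈ 3484.53 mg.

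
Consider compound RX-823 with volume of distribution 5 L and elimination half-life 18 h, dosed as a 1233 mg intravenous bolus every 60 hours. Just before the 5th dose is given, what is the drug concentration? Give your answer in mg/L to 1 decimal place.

27.2 mg/L

f = (1/2)^(τ/t½) = (1/2)^(60/18) ≈ 0.0992.
C₀ = D/Vd = 1233/5 ≈ 246.600 mg/L.
Before the 5th dose, 4 doses have been given. Superposition: Cmin = C₀·(f + f² + … + f^4).
≈ 246.600 × (0.0992 + 0.0098 + 0.0010 + 0.0001) ≈ 246.600 × 0.1101 ≈ 27.151 mg/L.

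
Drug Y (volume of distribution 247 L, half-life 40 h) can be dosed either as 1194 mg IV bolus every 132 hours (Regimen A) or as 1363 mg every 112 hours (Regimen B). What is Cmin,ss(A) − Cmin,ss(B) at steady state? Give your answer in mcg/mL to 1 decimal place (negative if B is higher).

-0.4 mcg/mL

Regimen A: f = (1/2)^(132/40) ≈ 0.1015; Cmin,ss = (1194/247)·f/(1−f) ≈ 0.546 mcg/mL.
Regimen B: f = (1/2)^(112/40) ≈ 0.1436; Cmin,ss = (1363/247)·f/(1−f) ≈ 0.925 mcg/mL.
Difference ≈ 0.546 − 0.925 ≈ -0.379 mcg/mL.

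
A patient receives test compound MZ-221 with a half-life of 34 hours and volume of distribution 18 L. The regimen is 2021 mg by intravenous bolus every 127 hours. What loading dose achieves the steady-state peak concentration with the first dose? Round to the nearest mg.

f = (1/2)^(127/34) ≈ 0.075087; accumulation ratio R = 1/(1−f) ≈ 1.08118.
Loading dose to hit Cmax,ss on first dose: D_load = D_maint·R ≈ 2021 × 1.08118 ≈ 2185.06 mg.

2185 mg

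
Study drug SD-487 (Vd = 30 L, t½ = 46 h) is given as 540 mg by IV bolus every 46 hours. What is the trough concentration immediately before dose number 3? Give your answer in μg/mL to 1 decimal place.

f = (1/2)^(τ/t½) = (1/2)^(46/46) ≈ 0.5000.
C₀ = D/Vd = 540/30 ≈ 18.000 μg/mL.
Before the 3rd dose, 2 doses have been given. Superposition: Cmin = C₀·(f + f²).
≈ 18.000 × (0.5000 + 0.2500) ≈ 18.000 × 0.7500 ≈ 13.500 μg/mL.

13.5 μg/mL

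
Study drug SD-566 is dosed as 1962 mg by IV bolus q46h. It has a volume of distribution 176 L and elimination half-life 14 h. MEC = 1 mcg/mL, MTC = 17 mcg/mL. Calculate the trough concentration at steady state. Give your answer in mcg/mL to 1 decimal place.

1.3 mcg/mL

k = ln2/t½ = ln2/14 ≈ 0.049511 h⁻¹; fraction remaining f = e^(−kτ) = e^(−0.049511×46) ≈ 0.1025.
Each bolus raises the concentration by D/Vd = 1962/176 ≈ 11.148 mcg/mL.
Steady-state trough Cmin,ss = C₀·f/(1−f) ≈ 11.148 × 0.1025/0.8975 ≈ 1.273 mcg/mL.
Trough 1.3 mcg/mL vs MEC 1 mcg/mL: adequate.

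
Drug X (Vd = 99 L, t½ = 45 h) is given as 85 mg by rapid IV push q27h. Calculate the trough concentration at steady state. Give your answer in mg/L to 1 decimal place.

Over one 27-h interval, 27/45 ≈ 0.6 half-lives elapse, leaving f ≈ 0.6598 of each dose.
At steady state, accumulation factor R = 1/(1 − e^(−kτ)) ≈ 2.9394.
Each bolus raises the concentration by D/Vd = 85/99 ≈ 0.859 mg/L.
Steady-state peak Cmax,ss = C₀·R ≈ 0.859 × 2.9394 ≈ 2.525 mg/L.
Steady-state trough Cmin,ss = Cmax,ss·f ≈ 2.525 × 0.6598 ≈ 1.666 mg/L.

1.7 mg/L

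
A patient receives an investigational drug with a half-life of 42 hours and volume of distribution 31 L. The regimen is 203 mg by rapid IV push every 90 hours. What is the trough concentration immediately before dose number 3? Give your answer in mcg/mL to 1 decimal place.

1.8 mcg/mL

f = (1/2)^(τ/t½) = (1/2)^(90/42) ≈ 0.2264.
C₀ = D/Vd = 203/31 ≈ 6.548 mcg/mL.
Before the 3rd dose, 2 doses have been given. Superposition: Cmin = C₀·(f + f²).
≈ 6.548 × (0.2264 + 0.0513) ≈ 6.548 × 0.2777 ≈ 1.818 mcg/mL.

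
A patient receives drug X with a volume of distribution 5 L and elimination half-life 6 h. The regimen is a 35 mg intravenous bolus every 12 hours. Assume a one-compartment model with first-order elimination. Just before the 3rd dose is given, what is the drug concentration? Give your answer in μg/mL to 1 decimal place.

f = (1/2)^(τ/t½) = (1/2)^(12/6) ≈ 0.2500.
C₀ = D/Vd = 35/5 ≈ 7.000 μg/mL.
Before the 3rd dose, 2 doses have been given. Superposition: Cmin = C₀·(f + f²).
≈ 7.000 × (0.2500 + 0.0625) ≈ 7.000 × 0.3125 ≈ 2.188 μg/mL.

2.2 μg/mL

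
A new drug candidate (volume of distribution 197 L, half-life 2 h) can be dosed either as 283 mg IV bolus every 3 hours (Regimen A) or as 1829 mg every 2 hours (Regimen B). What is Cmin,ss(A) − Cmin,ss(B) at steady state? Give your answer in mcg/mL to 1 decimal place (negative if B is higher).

-8.5 mcg/mL

Regimen A: f = (1/2)^(3/2) ≈ 0.3536; Cmin,ss = (283/197)·f/(1−f) ≈ 0.786 mcg/mL.
Regimen B: f = (1/2)^(2/2) ≈ 0.5000; Cmin,ss = (1829/197)·f/(1−f) ≈ 9.284 mcg/mL.
Difference ≈ 0.786 − 9.284 ≈ -8.498 mcg/mL.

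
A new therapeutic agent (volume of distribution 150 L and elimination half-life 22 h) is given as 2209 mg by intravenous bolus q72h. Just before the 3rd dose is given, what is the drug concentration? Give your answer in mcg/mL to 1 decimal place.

f = (1/2)^(τ/t½) = (1/2)^(72/22) ≈ 0.1035.
C₀ = D/Vd = 2209/150 ≈ 14.727 mcg/mL.
Before the 3rd dose, 2 doses have been given. Superposition: Cmin = C₀·(f + f²).
≈ 14.727 × (0.1035 + 0.0107) ≈ 14.727 × 0.1142 ≈ 1.682 mcg/mL.

1.7 mcg/mL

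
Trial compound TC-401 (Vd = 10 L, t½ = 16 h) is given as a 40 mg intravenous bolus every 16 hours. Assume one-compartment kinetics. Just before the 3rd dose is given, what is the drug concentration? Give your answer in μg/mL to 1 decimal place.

f = (1/2)^(τ/t½) = (1/2)^(16/16) ≈ 0.5000.
C₀ = D/Vd = 40/10 ≈ 4.000 μg/mL.
Before the 3rd dose, 2 doses have been given. Superposition: Cmin = C₀·(f + f²).
≈ 4.000 × (0.5000 + 0.2500) ≈ 4.000 × 0.7500 ≈ 3.000 μg/mL.

3.0 μg/mL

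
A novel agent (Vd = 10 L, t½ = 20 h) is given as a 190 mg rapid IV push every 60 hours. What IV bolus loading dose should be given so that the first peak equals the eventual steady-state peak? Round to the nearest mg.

217 mg

f = (1/2)^(60/20) ≈ 0.125000; accumulation ratio R = 1/(1−f) ≈ 1.14286.
Loading dose to hit Cmax,ss on first dose: D_load = D_maint·R ≈ 190 × 1.14286 ≈ 217.14 mg.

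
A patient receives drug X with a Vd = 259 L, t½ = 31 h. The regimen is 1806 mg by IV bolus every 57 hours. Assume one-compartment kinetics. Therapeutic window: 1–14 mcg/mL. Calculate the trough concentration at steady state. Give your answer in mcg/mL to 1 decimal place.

2.7 mcg/mL

k = ln2/t½ = ln2/31 ≈ 0.022360 h⁻¹; fraction remaining f = e^(−kτ) = e^(−0.022360×57) ≈ 0.2796.
Each bolus raises the concentration by D/Vd = 1806/259 ≈ 6.973 mcg/mL.
Steady-state trough Cmin,ss = C₀·f/(1−f) ≈ 6.973 × 0.2796/0.7204 ≈ 2.706 mcg/mL.
Trough 2.7 mcg/mL vs MEC 1 mcg/mL: adequate.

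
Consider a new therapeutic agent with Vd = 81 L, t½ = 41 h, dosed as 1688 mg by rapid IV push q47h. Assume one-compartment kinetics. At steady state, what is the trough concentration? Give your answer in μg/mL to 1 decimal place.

17.2 μg/mL

k = ln2/t½ = ln2/41 ≈ 0.016906 h⁻¹; fraction remaining f = e^(−kτ) = e^(−0.016906×47) ≈ 0.4518.
Each bolus raises the concentration by D/Vd = 1688/81 ≈ 20.840 μg/mL.
Steady-state trough Cmin,ss = C₀·f/(1−f) ≈ 20.840 × 0.4518/0.5482 ≈ 17.175 μg/mL.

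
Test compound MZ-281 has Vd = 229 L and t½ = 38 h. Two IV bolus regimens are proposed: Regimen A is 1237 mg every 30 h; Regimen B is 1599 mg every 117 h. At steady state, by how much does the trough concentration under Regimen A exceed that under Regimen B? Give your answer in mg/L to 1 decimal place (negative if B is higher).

Regimen A: f = (1/2)^(30/38) ≈ 0.5786; Cmin,ss = (1237/229)·f/(1−f) ≈ 7.417 mg/L.
Regimen B: f = (1/2)^(117/38) ≈ 0.1183; Cmin,ss = (1599/229)·f/(1−f) ≈ 0.937 mg/L.
Difference ≈ 7.417 − 0.937 ≈ 6.480 mg/L.

6.5 mg/L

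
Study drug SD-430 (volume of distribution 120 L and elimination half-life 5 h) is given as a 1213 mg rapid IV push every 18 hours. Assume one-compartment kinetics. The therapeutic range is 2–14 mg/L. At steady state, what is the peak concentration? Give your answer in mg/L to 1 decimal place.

Over one 18-h interval, 18/5 ≈ 3.6 half-lives elapse, leaving f ≈ 0.0825 of each dose.
At steady state, accumulation factor R = 1/(1 − e^(−kτ)) ≈ 1.0899.
Each bolus raises the concentration by D/Vd = 1213/120 ≈ 10.108 mg/L.
Steady-state peak Cmax,ss = C₀·R ≈ 10.108 × 1.0899 ≈ 11.017 mg/L.
Peak 11.0 mg/L vs MTC 14 mg/L: below toxic threshold.

11.0 mg/L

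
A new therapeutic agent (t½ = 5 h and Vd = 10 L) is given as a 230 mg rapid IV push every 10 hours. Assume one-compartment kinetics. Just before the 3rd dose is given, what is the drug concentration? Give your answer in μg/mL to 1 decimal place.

f = (1/2)^(τ/t½) = (1/2)^(10/5) ≈ 0.2500.
C₀ = D/Vd = 230/10 ≈ 23.000 μg/mL.
Before the 3rd dose, 2 doses have been given. Superposition: Cmin = C₀·(f + f²).
≈ 23.000 × (0.2500 + 0.0625) ≈ 23.000 × 0.3125 ≈ 7.188 μg/mL.

7.2 μg/mL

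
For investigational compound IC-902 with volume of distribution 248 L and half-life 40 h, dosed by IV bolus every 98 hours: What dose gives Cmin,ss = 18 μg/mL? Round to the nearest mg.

τ/t½ = 98/40 ≈ 2.45, so f = (1/2)^(98/40) ≈ 0.183011.
Cmin,ss = (D/Vd)·f/(1−f), so D = Cmin,ss·Vd·(1−f)/f.
D = 18 × 248 × (1−f)/f ≈ 18 × 248 × 4.46415 ≈ 19927.97 mg.

19928 mg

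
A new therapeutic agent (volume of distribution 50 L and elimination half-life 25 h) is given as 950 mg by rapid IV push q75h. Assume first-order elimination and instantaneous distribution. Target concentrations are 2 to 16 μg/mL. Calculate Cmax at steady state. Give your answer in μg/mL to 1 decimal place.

21.7 μg/mL

τ = 75 h = 3 half-lives, so f = (1/2)^3 = 0.125.
At steady state, R = 1/(1 − 0.125) = 8/7.
Single-dose peak C₀ = D/Vd = 950/50 = 19 μg/mL.
Steady-state peak Cmax,ss = C₀·R = 19 × 8/7 ≈ 21.714 μg/mL.
Peak 21.7 μg/mL vs MTC 16 μg/mL: exceeds toxic threshold.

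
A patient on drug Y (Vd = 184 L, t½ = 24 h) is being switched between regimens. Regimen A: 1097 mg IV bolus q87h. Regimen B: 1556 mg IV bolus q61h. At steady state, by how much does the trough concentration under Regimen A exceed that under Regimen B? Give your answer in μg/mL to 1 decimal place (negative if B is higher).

-1.2 μg/mL

Regimen A: f = (1/2)^(87/24) ≈ 0.0811; Cmin,ss = (1097/184)·f/(1−f) ≈ 0.526 μg/mL.
Regimen B: f = (1/2)^(61/24) ≈ 0.1717; Cmin,ss = (1556/184)·f/(1−f) ≈ 1.753 μg/mL.
Difference ≈ 0.526 − 1.753 ≈ -1.227 μg/mL.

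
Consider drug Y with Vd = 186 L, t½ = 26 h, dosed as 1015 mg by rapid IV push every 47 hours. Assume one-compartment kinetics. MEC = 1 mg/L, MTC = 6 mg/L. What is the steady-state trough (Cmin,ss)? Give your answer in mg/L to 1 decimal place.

2.2 mg/L

Over one 47-h interval, 47/26 ≈ 1.8077 half-lives elapse, leaving f ≈ 0.2856 of each dose.
At steady state, accumulation factor R = 1/(1 − e^(−kτ)) ≈ 1.3998.
Single-dose peak C₀ = D/Vd = 1015/186 ≈ 5.457 mg/L.
Steady-state peak Cmax,ss = C₀·R ≈ 5.457 × 1.3998 ≈ 7.639 mg/L.
Steady-state trough Cmin,ss = Cmax,ss·f ≈ 7.639 × 0.2856 ≈ 2.182 mg/L.
Trough 2.2 mg/L vs MEC 1 mg/L: adequate.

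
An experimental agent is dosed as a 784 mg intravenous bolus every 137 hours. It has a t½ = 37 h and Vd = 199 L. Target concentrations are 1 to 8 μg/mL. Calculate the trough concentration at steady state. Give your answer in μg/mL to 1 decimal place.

0.3 μg/mL

k = ln2/t½ = ln2/37 ≈ 0.018734 h⁻¹; fraction remaining f = e^(−kτ) = e^(−0.018734×137) ≈ 0.0768.
Accumulation ratio R = 1/(1 − f) ≈ 1/0.9232 ≈ 1.0832.
Single-dose peak C₀ = D/Vd = 784/199 ≈ 3.940 μg/mL.
Cmax,ss = C₀/(1 − f) ≈ 3.940/0.9232 ≈ 4.268 μg/mL.
One interval later, Cmin,ss = Cmax,ss·e^(−kτ) ≈ 4.268 × 0.0768 ≈ 0.328 μg/mL.
Trough 0.3 μg/mL vs MEC 1 μg/mL: subtherapeutic.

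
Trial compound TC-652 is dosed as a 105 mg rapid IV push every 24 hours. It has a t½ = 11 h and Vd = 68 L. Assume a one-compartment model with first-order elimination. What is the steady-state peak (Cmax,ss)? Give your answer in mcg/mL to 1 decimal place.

2.0 mcg/mL

τ/t½ = 24/11 ≈ 2.1818, so fraction remaining f = (1/2)^(24/11) ≈ 0.2204.
Accumulation ratio R = 1/(1 − f) ≈ 1/0.7796 ≈ 1.2827.
Single-dose peak C₀ = D/Vd = 105/68 ≈ 1.544 mcg/mL.
Steady-state peak Cmax,ss = C₀·R ≈ 1.544 × 1.2827 ≈ 1.980 mcg/mL.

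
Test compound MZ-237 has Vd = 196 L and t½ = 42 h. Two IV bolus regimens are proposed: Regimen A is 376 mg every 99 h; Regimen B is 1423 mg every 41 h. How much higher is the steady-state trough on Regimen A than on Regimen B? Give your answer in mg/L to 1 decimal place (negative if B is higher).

-7.0 mg/L

Regimen A: f = (1/2)^(99/42) ≈ 0.1952; Cmin,ss = (376/196)·f/(1−f) ≈ 0.465 mg/L.
Regimen B: f = (1/2)^(41/42) ≈ 0.5083; Cmin,ss = (1423/196)·f/(1−f) ≈ 7.505 mg/L.
Difference ≈ 0.465 − 7.505 ≈ -7.040 mg/L.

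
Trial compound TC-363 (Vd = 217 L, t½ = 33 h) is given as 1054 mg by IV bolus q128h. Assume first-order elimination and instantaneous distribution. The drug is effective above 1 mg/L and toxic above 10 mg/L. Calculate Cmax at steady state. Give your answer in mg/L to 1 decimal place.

5.2 mg/L

k = ln2/t½ = ln2/33 ≈ 0.021004 h⁻¹; fraction remaining f = e^(−kτ) = e^(−0.021004×128) ≈ 0.0680.
At steady state, accumulation factor R = 1/(1 − e^(−kτ)) ≈ 1.0730.
Each bolus raises the concentration by D/Vd = 1054/217 ≈ 4.857 mg/L.
Steady-state peak Cmax,ss = C₀·R ≈ 4.857 × 1.0730 ≈ 5.212 mg/L.
Peak 5.2 mg/L vs MTC 10 mg/L: below toxic threshold.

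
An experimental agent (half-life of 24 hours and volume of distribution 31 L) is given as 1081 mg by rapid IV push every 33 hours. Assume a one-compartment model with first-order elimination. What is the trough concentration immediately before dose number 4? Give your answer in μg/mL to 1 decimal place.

20.6 μg/mL

f = (1/2)^(τ/t½) = (1/2)^(33/24) ≈ 0.3856.
C₀ = D/Vd = 1081/31 ≈ 34.871 μg/mL.
Before the 4th dose, 3 doses have been given. Superposition: Cmin = C₀·(f + f² + … + f^3).
≈ 34.871 × (0.3856 + 0.1487 + 0.0573) ≈ 34.871 × 0.5916 ≈ 20.630 μg/mL.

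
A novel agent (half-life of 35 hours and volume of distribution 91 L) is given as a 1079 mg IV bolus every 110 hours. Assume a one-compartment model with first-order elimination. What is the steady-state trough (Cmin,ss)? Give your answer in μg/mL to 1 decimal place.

1.5 μg/mL

Over one 110-h interval, 110/35 ≈ 3.1429 half-lives elapse, leaving f ≈ 0.1132 of each dose.
Accumulation ratio R = 1/(1 − f) ≈ 1/0.8868 ≈ 1.1276.
Each bolus raises the concentration by D/Vd = 1079/91 ≈ 11.857 μg/mL.
Cmax,ss = C₀/(1 − f) ≈ 11.857/0.8868 ≈ 13.371 μg/mL.
One interval later, Cmin,ss = Cmax,ss·e^(−kτ) ≈ 13.371 × 0.1132 ≈ 1.514 μg/mL.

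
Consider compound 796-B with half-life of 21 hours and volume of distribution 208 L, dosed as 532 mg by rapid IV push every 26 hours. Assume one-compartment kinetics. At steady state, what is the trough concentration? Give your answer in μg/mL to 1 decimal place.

Over one 26-h interval, 26/21 ≈ 1.2381 half-lives elapse, leaving f ≈ 0.4239 of each dose.
Accumulation ratio R = 1/(1 − f) ≈ 1/0.5761 ≈ 1.7358.
Each bolus raises the concentration by D/Vd = 532/208 ≈ 2.558 μg/mL.
Steady-state peak Cmax,ss = C₀·R ≈ 2.558 × 1.7358 ≈ 4.440 μg/mL.
One interval later, Cmin,ss = Cmax,ss·e^(−kτ) ≈ 4.440 × 0.4239 ≈ 1.882 μg/mL.

1.9 μg/mL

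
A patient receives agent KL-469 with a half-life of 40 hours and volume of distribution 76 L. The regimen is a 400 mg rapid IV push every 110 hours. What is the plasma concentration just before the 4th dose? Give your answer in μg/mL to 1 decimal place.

f = (1/2)^(τ/t½) = (1/2)^(110/40) ≈ 0.1487.
C₀ = D/Vd = 400/76 ≈ 5.263 μg/mL.
Before the 4th dose, 3 doses have been given. Superposition: Cmin = C₀·(f + f² + … + f^3).
≈ 5.263 × (0.1487 + 0.0221 + 0.0033) ≈ 5.263 × 0.1741 ≈ 0.916 μg/mL.

0.9 μg/mL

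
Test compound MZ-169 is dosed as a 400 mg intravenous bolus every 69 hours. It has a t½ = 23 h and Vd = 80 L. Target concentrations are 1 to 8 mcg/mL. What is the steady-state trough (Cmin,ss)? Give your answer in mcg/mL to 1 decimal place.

0.7 mcg/mL

The dosing interval is 3 half-lives, so f = 2^(−3) = 0.125.
At steady state, R = 1/(1 − 0.125) = 8/7.
Single-dose peak C₀ = D/Vd = 400/80 = 5 mcg/mL.
Steady-state peak Cmax,ss = C₀·R = 5 × 8/7 ≈ 5.714 mcg/mL.
Steady-state trough Cmin,ss = Cmax,ss·f ≈ 5.714 × 0.125 ≈ 0.714 mcg/mL.
Trough 0.7 mcg/mL vs MEC 1 mcg/mL: subtherapeutic.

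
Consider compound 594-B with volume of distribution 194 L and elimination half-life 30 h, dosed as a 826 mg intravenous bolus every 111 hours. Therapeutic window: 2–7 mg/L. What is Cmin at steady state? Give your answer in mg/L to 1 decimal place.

0.4 mg/L

Over one 111-h interval, 111/30 ≈ 3.7 half-lives elapse, leaving f ≈ 0.0769 of each dose.
At steady state, accumulation factor R = 1/(1 − e^(−kτ)) ≈ 1.0833.
Each bolus raises the concentration by D/Vd = 826/194 ≈ 4.258 mg/L.
Cmax,ss = C₀/(1 − f) ≈ 4.258/0.9231 ≈ 4.613 mg/L.
One interval later, Cmin,ss = Cmax,ss·e^(−kτ) ≈ 4.613 × 0.0769 ≈ 0.355 mg/L.
Trough 0.4 mg/L vs MEC 2 mg/L: subtherapeutic.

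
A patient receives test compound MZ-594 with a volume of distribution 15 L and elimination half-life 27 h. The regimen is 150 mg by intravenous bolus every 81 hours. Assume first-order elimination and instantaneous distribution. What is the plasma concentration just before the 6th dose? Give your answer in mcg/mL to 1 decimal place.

1.4 mcg/mL

f = (1/2)^(τ/t½) = (1/2)^(81/27) ≈ 0.1250.
C₀ = D/Vd = 150/15 ≈ 10.000 mcg/mL.
Before the 6th dose, 5 doses have been given. Superposition: Cmin = C₀·(f + f² + … + f^5).
≈ 10.000 × (0.1250 + 0.0156 + 0.0020 + 0.0002 + 0.0000) ≈ 10.000 × 0.1428 ≈ 1.428 mcg/mL.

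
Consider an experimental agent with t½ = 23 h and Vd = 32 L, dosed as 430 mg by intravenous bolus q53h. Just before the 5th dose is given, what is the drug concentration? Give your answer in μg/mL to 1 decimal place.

f = (1/2)^(τ/t½) = (1/2)^(53/23) ≈ 0.2025.
C₀ = D/Vd = 430/32 ≈ 13.438 μg/mL.
Before the 5th dose, 4 doses have been given. Superposition: Cmin = C₀·(f + f² + … + f^4).
≈ 13.438 × (0.2025 + 0.0410 + 0.0083 + 0.0017) ≈ 13.438 × 0.2535 ≈ 3.407 μg/mL.

3.4 μg/mL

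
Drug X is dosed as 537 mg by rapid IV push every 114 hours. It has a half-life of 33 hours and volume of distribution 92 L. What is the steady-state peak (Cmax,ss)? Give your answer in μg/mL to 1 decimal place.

k = ln2/t½ = ln2/33 ≈ 0.021004 h⁻¹; fraction remaining f = e^(−kτ) = e^(−0.021004×114) ≈ 0.0912.
At steady state, accumulation factor R = 1/(1 − e^(−kτ)) ≈ 1.1004.
Each bolus raises the concentration by D/Vd = 537/92 ≈ 5.837 μg/mL.
Steady-state peak Cmax,ss = C₀·R ≈ 5.837 × 1.1004 ≈ 6.423 μg/mL.

6.4 μg/mL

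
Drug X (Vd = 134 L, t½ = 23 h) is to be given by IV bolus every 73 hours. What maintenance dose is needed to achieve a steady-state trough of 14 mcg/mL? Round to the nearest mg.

τ/t½ = 73/23 ≈ 3.1739, so f = (1/2)^(73/23) ≈ 0.110804.
Cmin,ss = (D/Vd)·f/(1−f), so D = Cmin,ss·Vd·(1−f)/f.
D = 14 × 134 × (1−f)/f ≈ 14 × 134 × 8.02494 ≈ 15054.79 mg.

15055 mg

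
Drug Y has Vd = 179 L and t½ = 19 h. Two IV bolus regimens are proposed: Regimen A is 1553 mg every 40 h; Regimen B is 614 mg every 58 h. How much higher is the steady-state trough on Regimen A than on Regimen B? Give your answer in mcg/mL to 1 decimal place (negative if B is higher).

Regimen A: f = (1/2)^(40/19) ≈ 0.2324; Cmin,ss = (1553/179)·f/(1−f) ≈ 2.627 mcg/mL.
Regimen B: f = (1/2)^(58/19) ≈ 0.1205; Cmin,ss = (614/179)·f/(1−f) ≈ 0.470 mcg/mL.
Difference ≈ 2.627 − 0.470 ≈ 2.157 mcg/mL.

2.2 mcg/mL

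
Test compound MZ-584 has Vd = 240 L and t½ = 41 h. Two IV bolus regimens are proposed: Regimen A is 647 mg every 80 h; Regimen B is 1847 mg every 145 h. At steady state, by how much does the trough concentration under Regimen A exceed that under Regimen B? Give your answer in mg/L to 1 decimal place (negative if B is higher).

Regimen A: f = (1/2)^(80/41) ≈ 0.2586; Cmin,ss = (647/240)·f/(1−f) ≈ 0.940 mg/L.
Regimen B: f = (1/2)^(145/41) ≈ 0.0862; Cmin,ss = (1847/240)·f/(1−f) ≈ 0.726 mg/L.
Difference ≈ 0.940 − 0.726 ≈ 0.214 mg/L.

0.2 mg/L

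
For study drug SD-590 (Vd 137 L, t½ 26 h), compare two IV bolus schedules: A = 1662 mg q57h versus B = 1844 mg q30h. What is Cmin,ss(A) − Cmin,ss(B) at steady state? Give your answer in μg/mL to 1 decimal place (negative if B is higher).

-7.6 μg/mL

Regimen A: f = (1/2)^(57/26) ≈ 0.2188; Cmin,ss = (1662/137)·f/(1−f) ≈ 3.398 μg/mL.
Regimen B: f = (1/2)^(30/26) ≈ 0.4494; Cmin,ss = (1844/137)·f/(1−f) ≈ 10.986 μg/mL.
Difference ≈ 3.398 − 10.986 ≈ -7.588 μg/mL.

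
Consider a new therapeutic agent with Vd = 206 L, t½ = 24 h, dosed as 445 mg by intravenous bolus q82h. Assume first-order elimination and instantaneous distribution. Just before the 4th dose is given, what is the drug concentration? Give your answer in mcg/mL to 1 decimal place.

f = (1/2)^(τ/t½) = (1/2)^(82/24) ≈ 0.0936.
C₀ = D/Vd = 445/206 ≈ 2.160 mcg/mL.
Before the 4th dose, 3 doses have been given. Superposition: Cmin = C₀·(f + f² + … + f^3).
≈ 2.160 × (0.0936 + 0.0088 + 0.0008) ≈ 2.160 × 0.1032 ≈ 0.223 mcg/mL.

0.2 mcg/mL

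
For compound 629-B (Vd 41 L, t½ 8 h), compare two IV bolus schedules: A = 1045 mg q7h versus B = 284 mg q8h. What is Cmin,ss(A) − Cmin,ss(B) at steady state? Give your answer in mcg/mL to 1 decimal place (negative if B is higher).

Regimen A: f = (1/2)^(7/8) ≈ 0.5453; Cmin,ss = (1045/41)·f/(1−f) ≈ 30.566 mcg/mL.
Regimen B: f = (1/2)^(8/8) ≈ 0.5000; Cmin,ss = (284/41)·f/(1−f) ≈ 6.927 mcg/mL.
Difference ≈ 30.566 − 6.927 ≈ 23.639 mcg/mL.

23.6 mcg/mL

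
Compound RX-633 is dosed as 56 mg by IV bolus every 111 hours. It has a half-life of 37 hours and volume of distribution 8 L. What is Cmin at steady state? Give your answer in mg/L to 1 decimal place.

1.0 mg/L

The dosing interval is 3 half-lives, so f = 2^(−3) = 0.125.
At steady state, R = 1/(1 − 0.125) = 8/7.
Single-dose peak C₀ = D/Vd = 56/8 = 7 mg/L.
Steady-state peak Cmax,ss = C₀·R = 7 × 8/7 ≈ 8.000 mg/L.
Steady-state trough Cmin,ss = Cmax,ss·f ≈ 8.000 × 0.125 ≈ 1.000 mg/L.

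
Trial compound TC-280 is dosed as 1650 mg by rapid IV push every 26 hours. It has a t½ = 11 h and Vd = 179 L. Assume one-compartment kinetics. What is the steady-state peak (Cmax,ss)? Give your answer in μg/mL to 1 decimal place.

k = ln2/t½ = ln2/11 ≈ 0.063013 h⁻¹; fraction remaining f = e^(−kτ) = e^(−0.063013×26) ≈ 0.1943.
At steady state, accumulation factor R = 1/(1 − e^(−kτ)) ≈ 1.2412.
Single-dose peak C₀ = D/Vd = 1650/179 ≈ 9.218 μg/mL.
Steady-state peak Cmax,ss = C₀·R ≈ 9.218 × 1.2412 ≈ 11.441 μg/mL.

11.4 μg/mL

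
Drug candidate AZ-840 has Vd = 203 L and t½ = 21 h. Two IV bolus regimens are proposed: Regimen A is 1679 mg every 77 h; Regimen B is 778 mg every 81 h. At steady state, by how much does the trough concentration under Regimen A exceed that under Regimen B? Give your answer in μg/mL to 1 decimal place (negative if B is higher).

Regimen A: f = (1/2)^(77/21) ≈ 0.0787; Cmin,ss = (1679/203)·f/(1−f) ≈ 0.707 μg/mL.
Regimen B: f = (1/2)^(81/21) ≈ 0.0690; Cmin,ss = (778/203)·f/(1−f) ≈ 0.284 μg/mL.
Difference ≈ 0.707 − 0.284 ≈ 0.423 μg/mL.

0.4 μg/mL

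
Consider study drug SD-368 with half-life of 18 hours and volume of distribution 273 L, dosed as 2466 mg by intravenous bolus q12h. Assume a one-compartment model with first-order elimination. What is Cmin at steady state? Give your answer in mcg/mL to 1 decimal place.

15.4 mcg/mL

Over one 12-h interval, 12/18 ≈ 0.66667 half-lives elapse, leaving f ≈ 0.6300 of each dose.
Each bolus raises the concentration by D/Vd = 2466/273 ≈ 9.033 mcg/mL.
Steady-state trough Cmin,ss = C₀·f/(1−f) ≈ 9.033 × 0.6300/0.3700 ≈ 15.381 mcg/mL.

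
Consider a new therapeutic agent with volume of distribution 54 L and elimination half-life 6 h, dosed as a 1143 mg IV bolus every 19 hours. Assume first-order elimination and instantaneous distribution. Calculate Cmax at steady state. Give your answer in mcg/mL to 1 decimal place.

Over one 19-h interval, 19/6 ≈ 3.1667 half-lives elapse, leaving f ≈ 0.1114 of each dose.
At steady state, accumulation factor R = 1/(1 − e^(−kτ)) ≈ 1.1254.
Each bolus raises the concentration by D/Vd = 1143/54 ≈ 21.167 mcg/mL.
Steady-state peak Cmax,ss = C₀·R ≈ 21.167 × 1.1254 ≈ 23.821 mcg/mL.

23.8 mcg/mL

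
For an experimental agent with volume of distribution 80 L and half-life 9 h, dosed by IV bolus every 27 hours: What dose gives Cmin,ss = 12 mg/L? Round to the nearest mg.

6720 mg

τ/t½ = 27/9 ≈ 3, so f = (1/2)^(27/9) ≈ 0.125000.
Cmin,ss = (D/Vd)·f/(1−f), so D = Cmin,ss·Vd·(1−f)/f.
D = 12 × 80 × (1−f)/f ≈ 12 × 80 × 7.00000 ≈ 6720.00 mg.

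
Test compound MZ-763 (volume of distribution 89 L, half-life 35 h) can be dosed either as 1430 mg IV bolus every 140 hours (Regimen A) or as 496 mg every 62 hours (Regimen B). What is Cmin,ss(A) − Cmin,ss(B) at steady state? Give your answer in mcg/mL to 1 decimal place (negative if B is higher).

Regimen A: f = (1/2)^(140/35) ≈ 0.0625; Cmin,ss = (1430/89)·f/(1−f) ≈ 1.071 mcg/mL.
Regimen B: f = (1/2)^(62/35) ≈ 0.2929; Cmin,ss = (496/89)·f/(1−f) ≈ 2.309 mcg/mL.
Difference ≈ 1.071 − 2.309 ≈ -1.238 mcg/mL.

-1.2 mcg/mL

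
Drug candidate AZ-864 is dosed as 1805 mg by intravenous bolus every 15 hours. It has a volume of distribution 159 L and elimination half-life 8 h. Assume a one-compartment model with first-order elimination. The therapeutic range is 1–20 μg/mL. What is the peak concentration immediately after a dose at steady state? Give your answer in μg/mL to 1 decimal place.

15.6 μg/mL

τ/t½ = 15/8 ≈ 1.875, so fraction remaining f = (1/2)^(15/8) ≈ 0.2726.
Accumulation ratio R = 1/(1 − f) ≈ 1/0.7274 ≈ 1.3748.
Single-dose peak C₀ = D/Vd = 1805/159 ≈ 11.352 μg/mL.
Steady-state peak Cmax,ss = C₀·R ≈ 11.352 × 1.3748 ≈ 15.607 μg/mL.
Peak 15.6 μg/mL vs MTC 20 μg/mL: below toxic threshold.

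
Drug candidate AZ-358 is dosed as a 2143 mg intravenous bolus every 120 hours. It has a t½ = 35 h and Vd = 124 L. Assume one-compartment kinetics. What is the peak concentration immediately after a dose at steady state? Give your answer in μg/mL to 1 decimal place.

k = ln2/t½ = ln2/35 ≈ 0.019804 h⁻¹; fraction remaining f = e^(−kτ) = e^(−0.019804×120) ≈ 0.0929.
Accumulation ratio R = 1/(1 − f) ≈ 1/0.9071 ≈ 1.1024.
Single-dose peak C₀ = D/Vd = 2143/124 ≈ 17.282 μg/mL.
Cmax,ss = C₀/(1 − f) ≈ 17.282/0.9071 ≈ 19.052 μg/mL.

19.1 μg/mL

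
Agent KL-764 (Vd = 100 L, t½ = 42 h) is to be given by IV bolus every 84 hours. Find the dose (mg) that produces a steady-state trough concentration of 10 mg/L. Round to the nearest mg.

τ/t½ = 84/42 ≈ 2, so f = (1/2)^(84/42) ≈ 0.250000.
Cmin,ss = (D/Vd)·f/(1−f), so D = Cmin,ss·Vd·(1−f)/f.
D = 10 × 100 × (1−f)/f ≈ 10 × 100 × 3.00000 ≈ 3000.00 mg.

3000 mg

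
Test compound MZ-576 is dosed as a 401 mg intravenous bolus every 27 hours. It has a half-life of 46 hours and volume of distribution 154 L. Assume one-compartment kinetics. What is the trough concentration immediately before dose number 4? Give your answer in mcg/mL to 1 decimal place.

3.7 mcg/mL

f = (1/2)^(τ/t½) = (1/2)^(27/46) ≈ 0.6657.
C₀ = D/Vd = 401/154 ≈ 2.604 mcg/mL.
Before the 4th dose, 3 doses have been given. Superposition: Cmin = C₀·(f + f² + … + f^3).
≈ 2.604 × (0.6657 + 0.4432 + 0.2950) ≈ 2.604 × 1.4039 ≈ 3.656 mcg/mL.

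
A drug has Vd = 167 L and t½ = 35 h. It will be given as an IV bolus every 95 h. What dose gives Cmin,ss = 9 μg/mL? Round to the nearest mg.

τ/t½ = 95/35 ≈ 2.7143, so f = (1/2)^(95/35) ≈ 0.152377.
Cmin,ss = (D/Vd)·f/(1−f), so D = Cmin,ss·Vd·(1−f)/f.
D = 9 × 167 × (1−f)/f ≈ 9 × 167 × 5.56267 ≈ 8360.69 mg.

8361 mg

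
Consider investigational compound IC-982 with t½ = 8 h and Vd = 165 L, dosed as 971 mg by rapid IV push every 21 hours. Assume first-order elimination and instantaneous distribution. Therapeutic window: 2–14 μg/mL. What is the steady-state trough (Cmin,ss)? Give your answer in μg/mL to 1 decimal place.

1.1 μg/mL

Over one 21-h interval, 21/8 ≈ 2.625 half-lives elapse, leaving f ≈ 0.1621 of each dose.
Accumulation ratio R = 1/(1 − f) ≈ 1/0.8379 ≈ 1.1935.
Single-dose peak C₀ = D/Vd = 971/165 ≈ 5.885 μg/mL.
Cmax,ss = C₀/(1 − f) ≈ 5.885/0.8379 ≈ 7.024 μg/mL.
Steady-state trough Cmin,ss = Cmax,ss·f ≈ 7.024 × 0.1621 ≈ 1.139 μg/mL.
Trough 1.1 μg/mL vs MEC 2 μg/mL: subtherapeutic.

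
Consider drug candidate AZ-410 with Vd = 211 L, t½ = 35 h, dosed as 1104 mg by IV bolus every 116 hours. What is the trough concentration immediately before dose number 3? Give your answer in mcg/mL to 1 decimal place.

0.6 mcg/mL

f = (1/2)^(τ/t½) = (1/2)^(116/35) ≈ 0.1005.
C₀ = D/Vd = 1104/211 ≈ 5.232 mcg/mL.
Before the 3rd dose, 2 doses have been given. Superposition: Cmin = C₀·(f + f²).
≈ 5.232 × (0.1005 + 0.0101) ≈ 5.232 × 0.1106 ≈ 0.579 mcg/mL.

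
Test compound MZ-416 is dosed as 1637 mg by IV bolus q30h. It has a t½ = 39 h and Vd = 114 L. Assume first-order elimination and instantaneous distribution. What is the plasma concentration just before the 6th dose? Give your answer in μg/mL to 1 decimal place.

19.0 μg/mL

f = (1/2)^(τ/t½) = (1/2)^(30/39) ≈ 0.5867.
C₀ = D/Vd = 1637/114 ≈ 14.360 μg/mL.
Before the 6th dose, 5 doses have been given. Superposition: Cmin = C₀·(f + f² + … + f^5).
≈ 14.360 × (0.5867 + 0.3442 + 0.2020 + 0.1185 + 0.0695) ≈ 14.360 × 1.3209 ≈ 18.968 μg/mL.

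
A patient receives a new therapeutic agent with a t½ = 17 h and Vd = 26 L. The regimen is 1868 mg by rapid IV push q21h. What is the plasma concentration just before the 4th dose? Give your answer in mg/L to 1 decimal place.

49.0 mg/L

f = (1/2)^(τ/t½) = (1/2)^(21/17) ≈ 0.4248.
C₀ = D/Vd = 1868/26 ≈ 71.846 mg/L.
Before the 4th dose, 3 doses have been given. Superposition: Cmin = C₀·(f + f² + … + f^3).
≈ 71.846 × (0.4248 + 0.1805 + 0.0767) ≈ 71.846 × 0.6820 ≈ 48.999 mg/L.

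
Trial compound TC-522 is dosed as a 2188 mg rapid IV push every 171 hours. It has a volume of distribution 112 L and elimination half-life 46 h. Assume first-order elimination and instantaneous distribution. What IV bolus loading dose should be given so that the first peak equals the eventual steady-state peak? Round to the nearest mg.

f = (1/2)^(171/46) ≈ 0.076025; accumulation ratio R = 1/(1−f) ≈ 1.08228.
Loading dose to hit Cmax,ss on first dose: D_load = D_maint·R ≈ 2188 × 1.08228 ≈ 2368.03 mg.

2368 mg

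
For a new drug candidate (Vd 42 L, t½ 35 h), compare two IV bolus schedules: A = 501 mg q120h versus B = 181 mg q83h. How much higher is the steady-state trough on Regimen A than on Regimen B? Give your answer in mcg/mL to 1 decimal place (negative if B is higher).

0.2 mcg/mL

Regimen A: f = (1/2)^(120/35) ≈ 0.0929; Cmin,ss = (501/42)·f/(1−f) ≈ 1.222 mcg/mL.
Regimen B: f = (1/2)^(83/35) ≈ 0.1933; Cmin,ss = (181/42)·f/(1−f) ≈ 1.033 mcg/mL.
Difference ≈ 1.222 − 1.033 ≈ 0.189 mcg/mL.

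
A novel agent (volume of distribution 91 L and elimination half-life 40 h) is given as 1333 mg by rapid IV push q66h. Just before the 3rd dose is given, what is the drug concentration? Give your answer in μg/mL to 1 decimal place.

f = (1/2)^(τ/t½) = (1/2)^(66/40) ≈ 0.3186.
C₀ = D/Vd = 1333/91 ≈ 14.648 μg/mL.
Before the 3rd dose, 2 doses have been given. Superposition: Cmin = C₀·(f + f²).
≈ 14.648 × (0.3186 + 0.1015) ≈ 14.648 × 0.4201 ≈ 6.154 μg/mL.

6.2 μg/mL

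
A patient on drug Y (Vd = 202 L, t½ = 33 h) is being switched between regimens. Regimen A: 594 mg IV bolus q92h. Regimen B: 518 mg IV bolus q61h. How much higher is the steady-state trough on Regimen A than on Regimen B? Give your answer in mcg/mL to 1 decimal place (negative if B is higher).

-0.5 mcg/mL

Regimen A: f = (1/2)^(92/33) ≈ 0.1448; Cmin,ss = (594/202)·f/(1−f) ≈ 0.498 mcg/mL.
Regimen B: f = (1/2)^(61/33) ≈ 0.2777; Cmin,ss = (518/202)·f/(1−f) ≈ 0.986 mcg/mL.
Difference ≈ 0.498 − 0.986 ≈ -0.488 mcg/mL.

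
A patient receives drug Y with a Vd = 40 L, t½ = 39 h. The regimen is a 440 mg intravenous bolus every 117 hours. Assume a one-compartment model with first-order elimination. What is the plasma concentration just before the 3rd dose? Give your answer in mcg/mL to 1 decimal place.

1.5 mcg/mL

f = (1/2)^(τ/t½) = (1/2)^(117/39) ≈ 0.1250.
C₀ = D/Vd = 440/40 ≈ 11.000 mcg/mL.
Before the 3rd dose, 2 doses have been given. Superposition: Cmin = C₀·(f + f²).
≈ 11.000 × (0.1250 + 0.0156) ≈ 11.000 × 0.1406 ≈ 1.547 mcg/mL.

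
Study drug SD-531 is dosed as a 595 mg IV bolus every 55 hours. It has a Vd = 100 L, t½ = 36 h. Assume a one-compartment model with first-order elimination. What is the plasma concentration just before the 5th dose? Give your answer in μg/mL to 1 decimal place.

3.1 μg/mL

f = (1/2)^(τ/t½) = (1/2)^(55/36) ≈ 0.3468.
C₀ = D/Vd = 595/100 ≈ 5.950 μg/mL.
Before the 5th dose, 4 doses have been given. Superposition: Cmin = C₀·(f + f² + … + f^4).
≈ 5.950 × (0.3468 + 0.1203 + 0.0417 + 0.0145) ≈ 5.950 × 0.5233 ≈ 3.114 μg/mL.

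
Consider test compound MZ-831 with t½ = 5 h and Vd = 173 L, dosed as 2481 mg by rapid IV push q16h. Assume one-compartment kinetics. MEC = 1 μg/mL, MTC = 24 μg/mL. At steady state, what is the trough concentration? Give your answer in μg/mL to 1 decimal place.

τ/t½ = 16/5 ≈ 3.2, so fraction remaining f = (1/2)^(16/5) ≈ 0.1088.
Accumulation ratio R = 1/(1 − f) ≈ 1/0.8912 ≈ 1.1221.
Each bolus raises the concentration by D/Vd = 2481/173 ≈ 14.341 μg/mL.
Steady-state peak Cmax,ss = C₀·R ≈ 14.341 × 1.1221 ≈ 16.092 μg/mL.
Steady-state trough Cmin,ss = Cmax,ss·f ≈ 16.092 × 0.1088 ≈ 1.751 μg/mL.
Trough 1.8 μg/mL vs MEC 1 μg/mL: adequate.

1.8 μg/mL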